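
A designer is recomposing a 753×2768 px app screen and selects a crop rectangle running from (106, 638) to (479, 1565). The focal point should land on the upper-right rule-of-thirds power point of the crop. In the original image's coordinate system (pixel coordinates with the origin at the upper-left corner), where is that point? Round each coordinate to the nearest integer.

Crop width = 479 − 106 = 373 px; one third is 124.33 px.
Crop height = 1565 − 638 = 927 px; one third is 309.00 px.
The upper-right point is two-thirds across and one-third down within the crop:
x = 106 + 2 × 124.33 ≈ 355; y = 638 + 1 × 309.00 ≈ 947.

(355, 947)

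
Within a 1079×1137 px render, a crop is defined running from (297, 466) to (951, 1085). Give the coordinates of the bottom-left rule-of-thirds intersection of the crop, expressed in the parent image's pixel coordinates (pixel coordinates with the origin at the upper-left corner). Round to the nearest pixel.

(515, 879)

Crop width = 951 − 297 = 654 px; one third is 218.00 px.
Crop height = 1085 − 466 = 619 px; one third is 206.33 px.
The bottom-left point is one-third across and two-thirds down within the crop:
x = 297 + 1 × 218.00 ≈ 515; y = 466 + 2 × 206.33 ≈ 879.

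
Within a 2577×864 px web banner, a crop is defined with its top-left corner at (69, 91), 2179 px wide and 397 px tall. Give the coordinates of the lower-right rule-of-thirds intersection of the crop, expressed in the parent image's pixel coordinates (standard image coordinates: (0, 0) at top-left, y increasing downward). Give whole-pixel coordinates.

One third of the crop width 2179 is 726.33 px.
One third of the crop height 397 is 132.33 px.
The lower-right point is two-thirds across and two-thirds down within the crop:
x = 69 + 2 × 726.33 ≈ 1522; y = 91 + 2 × 132.33 ≈ 356.

(1522, 356)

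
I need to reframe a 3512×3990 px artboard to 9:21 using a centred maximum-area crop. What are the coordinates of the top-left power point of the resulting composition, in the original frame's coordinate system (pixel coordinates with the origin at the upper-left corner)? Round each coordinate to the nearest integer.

x = 1471 px, y = 1330 px

3512/3990 > 9/21, so the 9:21 crop keeps the full height 3990 and trims width to 3990 × 9/21 = 1710.00 px.
Left offset = (3512 − 1710.00)/2 = 901.00 px; top offset = 0.
Top-left is one-third across and one-third down within the crop:
x = 901.00 + 1 × 1710.00/3 ≈ 1471; y = 0.00 + 1 × 3990.00/3 ≈ 1330.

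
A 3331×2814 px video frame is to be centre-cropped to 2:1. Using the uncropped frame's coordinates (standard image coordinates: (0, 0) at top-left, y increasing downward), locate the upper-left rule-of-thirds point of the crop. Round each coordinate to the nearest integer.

3331/2814 < 2/1, so the 2:1 crop keeps the full width 3331 and trims height to 3331 × 1/2 = 1665.50 px.
Top offset = (2814 − 1665.50)/2 = 574.25 px; left offset = 0.
Upper-left is one-third across and one-third down within the crop:
x = 0.00 + 1 × 3331.00/3 ≈ 1110; y = 574.25 + 1 × 1665.50/3 ≈ 1129.

x = 1110 px, y = 1129 px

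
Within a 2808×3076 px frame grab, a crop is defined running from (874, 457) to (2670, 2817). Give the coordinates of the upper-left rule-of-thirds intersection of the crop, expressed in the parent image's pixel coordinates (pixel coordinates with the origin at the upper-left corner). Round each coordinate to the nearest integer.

Crop width = 2670 − 874 = 1796 px; one third is 598.67 px.
Crop height = 2817 − 457 = 2360 px; one third is 786.67 px.
The upper-left point is one-third across and one-third down within the crop:
x = 874 + 1 × 598.67 ≈ 1473; y = 457 + 1 × 786.67 ≈ 1244.

x = 1473 px, y = 1244 px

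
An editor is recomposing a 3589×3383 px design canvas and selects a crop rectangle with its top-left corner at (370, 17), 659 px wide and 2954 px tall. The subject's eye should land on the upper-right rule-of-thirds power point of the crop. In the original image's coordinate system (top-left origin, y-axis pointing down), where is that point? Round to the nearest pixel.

One third of the crop width 659 is 219.67 px.
One third of the crop height 2954 is 984.67 px.
The upper-right point is two-thirds across and one-third down within the crop:
x = 370 + 2 × 219.67 ≈ 809; y = 17 + 1 × 984.67 ≈ 1002.

x = 809 px, y = 1002 px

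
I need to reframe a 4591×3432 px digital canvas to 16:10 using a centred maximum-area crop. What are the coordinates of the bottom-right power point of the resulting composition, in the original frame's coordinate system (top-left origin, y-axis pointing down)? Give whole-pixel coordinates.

4591/3432 < 16/10, so the 16:10 crop keeps the full width 4591 and trims height to 4591 × 10/16 = 2869.38 px.
Top offset = (3432 − 2869.38)/2 = 281.31 px; left offset = 0.
Bottom-right is two-thirds across and two-thirds down within the crop:
x = 0.00 + 2 × 4591.00/3 ≈ 3061; y = 281.31 + 2 × 2869.38/3 ≈ 2194.

(3061, 2194)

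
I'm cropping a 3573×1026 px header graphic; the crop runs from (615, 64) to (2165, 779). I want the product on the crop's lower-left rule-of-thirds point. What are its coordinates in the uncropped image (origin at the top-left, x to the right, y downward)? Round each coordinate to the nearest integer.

Crop width = 2165 − 615 = 1550 px; one third is 516.67 px.
Crop height = 779 − 64 = 715 px; one third is 238.33 px.
The lower-left point is one-third across and two-thirds down within the crop:
x = 615 + 1 × 516.67 ≈ 1132; y = 64 + 2 × 238.33 ≈ 541.

x = 1132 px, y = 541 px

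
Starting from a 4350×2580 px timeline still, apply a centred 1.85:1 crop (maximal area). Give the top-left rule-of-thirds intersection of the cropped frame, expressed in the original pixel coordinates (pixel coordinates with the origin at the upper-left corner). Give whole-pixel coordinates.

4350/2580 < 1.85/1, so the 1.85:1 crop keeps the full width 4350 and trims height to 4350 × 1/1.85 = 2351.35 px.
Top offset = (2580 − 2351.35)/2 = 114.32 px; left offset = 0.
Top-left is one-third across and one-third down within the crop:
x = 0.00 + 1 × 4350.00/3 ≈ 1450; y = 114.32 + 1 × 2351.35/3 ≈ 898.

x = 1450 px, y = 898 px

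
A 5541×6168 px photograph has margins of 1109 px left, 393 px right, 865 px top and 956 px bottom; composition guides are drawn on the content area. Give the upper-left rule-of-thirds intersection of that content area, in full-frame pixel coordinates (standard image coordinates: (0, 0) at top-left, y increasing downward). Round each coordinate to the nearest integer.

Content width = 5541 − 1109 − 393 = 4039 px; content height = 6168 − 865 − 956 = 4347 px.
Upper-left is one-third across and one-third down within the content area.
x = 1109 + 1 × 4039/3 = 1109 + 1346.33 ≈ 2455
y = 865 + 1 × 4347/3 = 865 + 1449.00 ≈ 2314

x = 2455 px, y = 2314 px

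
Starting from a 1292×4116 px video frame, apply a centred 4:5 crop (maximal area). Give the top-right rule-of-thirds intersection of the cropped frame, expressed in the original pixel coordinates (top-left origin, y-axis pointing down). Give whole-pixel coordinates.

1292/4116 < 4/5, so the 4:5 crop keeps the full width 1292 and trims height to 1292 × 5/4 = 1615.00 px.
Top offset = (4116 − 1615.00)/2 = 1250.50 px; left offset = 0.
Top-right is two-thirds across and one-third down within the crop:
x = 0.00 + 2 × 1292.00/3 ≈ 861; y = 1250.50 + 1 × 1615.00/3 ≈ 1789.

(861, 1789)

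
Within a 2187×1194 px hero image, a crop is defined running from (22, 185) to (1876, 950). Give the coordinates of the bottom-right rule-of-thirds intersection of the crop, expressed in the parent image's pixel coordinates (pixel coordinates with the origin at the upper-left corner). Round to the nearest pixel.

x = 1258 px, y = 695 px

Crop width = 1876 − 22 = 1854 px; one third is 618.00 px.
Crop height = 950 − 185 = 765 px; one third is 255.00 px.
The bottom-right point is two-thirds across and two-thirds down within the crop:
x = 22 + 2 × 618.00 ≈ 1258; y = 185 + 2 × 255.00 ≈ 695.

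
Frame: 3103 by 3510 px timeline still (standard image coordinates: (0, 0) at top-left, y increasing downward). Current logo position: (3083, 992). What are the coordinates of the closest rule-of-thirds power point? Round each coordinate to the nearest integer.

x = 2069 px, y = 1170 px

Third lines: x ∈ {1034, 2069}, y ∈ {1170, 2340}.
3083 is closer to x = 2069; 992 is closer to y = 1170.
So the nearest intersection is the upper-right power point.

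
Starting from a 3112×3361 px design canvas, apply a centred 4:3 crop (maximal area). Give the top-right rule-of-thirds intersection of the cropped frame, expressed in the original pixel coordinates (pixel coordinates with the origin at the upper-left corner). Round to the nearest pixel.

3112/3361 < 4/3, so the 4:3 crop keeps the full width 3112 and trims height to 3112 × 3/4 = 2334.00 px.
Top offset = (3361 − 2334.00)/2 = 513.50 px; left offset = 0.
Top-right is two-thirds across and one-third down within the crop:
x = 0.00 + 2 × 3112.00/3 ≈ 2075; y = 513.50 + 1 × 2334.00/3 ≈ 1292.

(2075, 1292)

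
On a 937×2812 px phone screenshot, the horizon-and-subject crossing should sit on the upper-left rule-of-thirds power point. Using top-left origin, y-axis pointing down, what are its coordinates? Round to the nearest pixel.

The upper-left point sits one-third of the way across and one-third of the way down.
x = 1 × 937/3 ≈ 312; y = 1 × 2812/3 ≈ 937.

(312, 937)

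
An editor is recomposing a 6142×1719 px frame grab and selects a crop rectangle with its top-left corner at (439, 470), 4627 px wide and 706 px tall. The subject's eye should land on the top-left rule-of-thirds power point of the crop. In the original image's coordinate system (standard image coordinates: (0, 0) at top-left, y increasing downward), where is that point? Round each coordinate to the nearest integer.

One third of the crop width 4627 is 1542.33 px.
One third of the crop height 706 is 235.33 px.
The top-left point is one-third across and one-third down within the crop:
x = 439 + 1 × 1542.33 ≈ 1981; y = 470 + 1 × 235.33 ≈ 705.

x = 1981 px, y = 705 px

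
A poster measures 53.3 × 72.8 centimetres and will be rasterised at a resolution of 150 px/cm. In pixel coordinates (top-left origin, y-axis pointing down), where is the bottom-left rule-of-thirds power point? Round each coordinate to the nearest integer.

In pixels the canvas is 53.3 × 150 = 7995 wide and 72.8 × 150 = 10920 tall.
The bottom-left point is one-third across and two-thirds down:
x = 1 × 7995/3 ≈ 2665; y = 2 × 10920/3 ≈ 7280.

x = 2665 px, y = 7280 px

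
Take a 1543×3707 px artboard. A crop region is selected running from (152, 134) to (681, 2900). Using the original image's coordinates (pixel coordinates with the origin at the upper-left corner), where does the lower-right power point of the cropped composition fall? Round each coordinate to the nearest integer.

x = 505 px, y = 1978 px

Crop width = 681 − 152 = 529 px; one third is 176.33 px.
Crop height = 2900 − 134 = 2766 px; one third is 922.00 px.
The lower-right point is two-thirds across and two-thirds down within the crop:
x = 152 + 2 × 176.33 ≈ 505; y = 134 + 2 × 922.00 ≈ 1978.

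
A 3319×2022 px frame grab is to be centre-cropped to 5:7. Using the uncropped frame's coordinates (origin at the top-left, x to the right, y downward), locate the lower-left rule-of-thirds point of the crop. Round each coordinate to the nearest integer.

(1419, 1348)

3319/2022 > 5/7, so the 5:7 crop keeps the full height 2022 and trims width to 2022 × 5/7 = 1444.29 px.
Left offset = (3319 − 1444.29)/2 = 937.36 px; top offset = 0.
Lower-left is one-third across and two-thirds down within the crop:
x = 937.36 + 1 × 1444.29/3 ≈ 1419; y = 0.00 + 2 × 2022.00/3 ≈ 1348.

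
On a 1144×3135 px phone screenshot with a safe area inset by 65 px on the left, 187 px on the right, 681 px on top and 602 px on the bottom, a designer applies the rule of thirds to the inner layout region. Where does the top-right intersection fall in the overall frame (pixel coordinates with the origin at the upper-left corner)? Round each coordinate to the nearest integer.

Content width = 1144 − 65 − 187 = 892 px; content height = 3135 − 681 − 602 = 1852 px.
Top-right is two-thirds across and one-third down within the inner layout region.
x = 65 + 2 × 892/3 = 65 + 594.67 ≈ 660
y = 681 + 1 × 1852/3 = 681 + 617.33 ≈ 1298

x = 660 px, y = 1298 px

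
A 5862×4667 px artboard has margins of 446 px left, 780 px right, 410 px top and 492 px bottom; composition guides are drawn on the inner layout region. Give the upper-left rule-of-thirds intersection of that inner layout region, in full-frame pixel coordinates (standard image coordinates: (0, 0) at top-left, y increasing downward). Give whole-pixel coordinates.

Content width = 5862 − 446 − 780 = 4636 px; content height = 4667 − 410 − 492 = 3765 px.
Upper-left is one-third across and one-third down within the inner layout region.
x = 446 + 1 × 4636/3 = 446 + 1545.33 ≈ 1991
y = 410 + 1 × 3765/3 = 410 + 1255.00 ≈ 1665

(1991, 1665)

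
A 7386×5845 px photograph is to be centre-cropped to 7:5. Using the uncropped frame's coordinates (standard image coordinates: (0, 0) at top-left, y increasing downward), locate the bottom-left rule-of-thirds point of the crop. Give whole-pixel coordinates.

7386/5845 < 7/5, so the 7:5 crop keeps the full width 7386 and trims height to 7386 × 5/7 = 5275.71 px.
Top offset = (5845 − 5275.71)/2 = 284.64 px; left offset = 0.
Bottom-left is one-third across and two-thirds down within the crop:
x = 0.00 + 1 × 7386.00/3 ≈ 2462; y = 284.64 + 2 × 5275.71/3 ≈ 3802.

x = 2462 px, y = 3802 px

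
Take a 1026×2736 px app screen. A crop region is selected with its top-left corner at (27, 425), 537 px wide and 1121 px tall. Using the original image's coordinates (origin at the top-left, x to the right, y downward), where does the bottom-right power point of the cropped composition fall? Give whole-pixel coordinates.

(385, 1172)

One third of the crop width 537 is 179.00 px.
One third of the crop height 1121 is 373.67 px.
The bottom-right point is two-thirds across and two-thirds down within the crop:
x = 27 + 2 × 179.00 ≈ 385; y = 425 + 2 × 373.67 ≈ 1172.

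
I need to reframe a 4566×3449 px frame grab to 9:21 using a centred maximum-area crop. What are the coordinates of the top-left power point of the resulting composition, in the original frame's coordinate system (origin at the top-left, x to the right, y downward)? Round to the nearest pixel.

(2037, 1150)

4566/3449 > 9/21, so the 9:21 crop keeps the full height 3449 and trims width to 3449 × 9/21 = 1478.14 px.
Left offset = (4566 − 1478.14)/2 = 1543.93 px; top offset = 0.
Top-left is one-third across and one-third down within the crop:
x = 1543.93 + 1 × 1478.14/3 ≈ 2037; y = 0.00 + 1 × 3449.00/3 ≈ 1150.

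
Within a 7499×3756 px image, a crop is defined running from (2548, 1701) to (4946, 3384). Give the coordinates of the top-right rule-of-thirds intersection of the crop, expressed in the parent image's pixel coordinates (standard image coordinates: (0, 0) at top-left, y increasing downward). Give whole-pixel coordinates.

Crop width = 4946 − 2548 = 2398 px; one third is 799.33 px.
Crop height = 3384 − 1701 = 1683 px; one third is 561.00 px.
The top-right point is two-thirds across and one-third down within the crop:
x = 2548 + 2 × 799.33 ≈ 4147; y = 1701 + 1 × 561.00 ≈ 2262.

x = 4147 px, y = 2262 px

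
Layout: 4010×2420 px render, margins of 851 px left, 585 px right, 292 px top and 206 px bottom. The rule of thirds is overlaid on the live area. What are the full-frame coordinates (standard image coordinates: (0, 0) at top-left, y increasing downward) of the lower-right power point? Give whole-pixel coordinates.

Content width = 4010 − 851 − 585 = 2574 px; content height = 2420 − 292 − 206 = 1922 px.
Lower-right is two-thirds across and two-thirds down within the live area.
x = 851 + 2 × 2574/3 = 851 + 1716.00 ≈ 2567
y = 292 + 2 × 1922/3 = 292 + 1281.33 ≈ 1573

x = 2567 px, y = 1573 px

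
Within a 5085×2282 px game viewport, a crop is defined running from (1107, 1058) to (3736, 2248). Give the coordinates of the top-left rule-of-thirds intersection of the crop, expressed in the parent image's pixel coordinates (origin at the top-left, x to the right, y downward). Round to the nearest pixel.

Crop width = 3736 − 1107 = 2629 px; one third is 876.33 px.
Crop height = 2248 − 1058 = 1190 px; one third is 396.67 px.
The top-left point is one-third across and one-third down within the crop:
x = 1107 + 1 × 876.33 ≈ 1983; y = 1058 + 1 × 396.67 ≈ 1455.

(1983, 1455)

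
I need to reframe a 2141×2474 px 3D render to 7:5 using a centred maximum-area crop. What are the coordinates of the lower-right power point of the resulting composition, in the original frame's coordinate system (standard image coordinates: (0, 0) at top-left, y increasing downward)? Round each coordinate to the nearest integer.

2141/2474 < 7/5, so the 7:5 crop keeps the full width 2141 and trims height to 2141 × 5/7 = 1529.29 px.
Top offset = (2474 − 1529.29)/2 = 472.36 px; left offset = 0.
Lower-right is two-thirds across and two-thirds down within the crop:
x = 0.00 + 2 × 2141.00/3 ≈ 1427; y = 472.36 + 2 × 1529.29/3 ≈ 1492.

x = 1427 px, y = 1492 px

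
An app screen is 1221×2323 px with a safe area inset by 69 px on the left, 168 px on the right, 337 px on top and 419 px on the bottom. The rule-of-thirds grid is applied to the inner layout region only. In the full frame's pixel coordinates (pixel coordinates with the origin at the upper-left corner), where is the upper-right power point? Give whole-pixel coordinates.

Content width = 1221 − 69 − 168 = 984 px; content height = 2323 − 337 − 419 = 1567 px.
Upper-right is two-thirds across and one-third down within the inner layout region.
x = 69 + 2 × 984/3 = 69 + 656.00 ≈ 725
y = 337 + 1 × 1567/3 = 337 + 522.33 ≈ 859

x = 725 px, y = 859 px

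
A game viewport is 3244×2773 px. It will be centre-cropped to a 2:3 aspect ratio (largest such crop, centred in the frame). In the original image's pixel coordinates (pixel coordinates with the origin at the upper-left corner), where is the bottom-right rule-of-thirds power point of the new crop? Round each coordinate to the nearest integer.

(1930, 1849)

3244/2773 > 2/3, so the 2:3 crop keeps the full height 2773 and trims width to 2773 × 2/3 = 1848.67 px.
Left offset = (3244 − 1848.67)/2 = 697.67 px; top offset = 0.
Bottom-right is two-thirds across and two-thirds down within the crop:
x = 697.67 + 2 × 1848.67/3 ≈ 1930; y = 0.00 + 2 × 2773.00/3 ≈ 1849.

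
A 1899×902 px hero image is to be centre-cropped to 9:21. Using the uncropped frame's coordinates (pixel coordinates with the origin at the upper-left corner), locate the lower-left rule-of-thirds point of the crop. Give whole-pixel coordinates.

x = 885 px, y = 601 px

1899/902 > 9/21, so the 9:21 crop keeps the full height 902 and trims width to 902 × 9/21 = 386.57 px.
Left offset = (1899 − 386.57)/2 = 756.21 px; top offset = 0.
Lower-left is one-third across and two-thirds down within the crop:
x = 756.21 + 1 × 386.57/3 ≈ 885; y = 0.00 + 2 × 902.00/3 ≈ 601.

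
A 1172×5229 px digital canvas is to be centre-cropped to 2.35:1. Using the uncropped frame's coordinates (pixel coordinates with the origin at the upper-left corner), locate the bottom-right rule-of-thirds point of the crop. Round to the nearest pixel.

1172/5229 < 2.35/1, so the 2.35:1 crop keeps the full width 1172 and trims height to 1172 × 1/2.35 = 498.72 px.
Top offset = (5229 − 498.72)/2 = 2365.14 px; left offset = 0.
Bottom-right is two-thirds across and two-thirds down within the crop:
x = 0.00 + 2 × 1172.00/3 ≈ 781; y = 2365.14 + 2 × 498.72/3 ≈ 2698.

x = 781 px, y = 2698 px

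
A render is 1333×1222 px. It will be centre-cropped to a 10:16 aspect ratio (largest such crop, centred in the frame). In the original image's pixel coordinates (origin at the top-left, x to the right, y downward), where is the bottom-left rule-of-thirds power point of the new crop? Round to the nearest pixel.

x = 539 px, y = 815 px

1333/1222 > 10/16, so the 10:16 crop keeps the full height 1222 and trims width to 1222 × 10/16 = 763.75 px.
Left offset = (1333 − 763.75)/2 = 284.62 px; top offset = 0.
Bottom-left is one-third across and two-thirds down within the crop:
x = 284.62 + 1 × 763.75/3 ≈ 539; y = 0.00 + 2 × 1222.00/3 ≈ 815.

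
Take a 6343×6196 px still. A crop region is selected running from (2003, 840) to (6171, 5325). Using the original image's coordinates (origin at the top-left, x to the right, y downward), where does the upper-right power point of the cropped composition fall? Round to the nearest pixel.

(4782, 2335)

Crop width = 6171 − 2003 = 4168 px; one third is 1389.33 px.
Crop height = 5325 − 840 = 4485 px; one third is 1495.00 px.
The upper-right point is two-thirds across and one-third down within the crop:
x = 2003 + 2 × 1389.33 ≈ 4782; y = 840 + 1 × 1495.00 ≈ 2335.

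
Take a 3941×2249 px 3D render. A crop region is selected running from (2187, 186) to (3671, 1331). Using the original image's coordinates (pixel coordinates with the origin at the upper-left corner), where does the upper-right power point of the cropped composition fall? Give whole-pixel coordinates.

Crop width = 3671 − 2187 = 1484 px; one third is 494.67 px.
Crop height = 1331 − 186 = 1145 px; one third is 381.67 px.
The upper-right point is two-thirds across and one-third down within the crop:
x = 2187 + 2 × 494.67 ≈ 3176; y = 186 + 1 × 381.67 ≈ 568.

(3176, 568)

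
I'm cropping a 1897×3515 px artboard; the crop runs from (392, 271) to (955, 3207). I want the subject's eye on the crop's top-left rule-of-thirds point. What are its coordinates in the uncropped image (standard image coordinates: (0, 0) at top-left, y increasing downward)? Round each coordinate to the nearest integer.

(580, 1250)

Crop width = 955 − 392 = 563 px; one third is 187.67 px.
Crop height = 3207 − 271 = 2936 px; one third is 978.67 px.
The top-left point is one-third across and one-third down within the crop:
x = 392 + 1 × 187.67 ≈ 580; y = 271 + 1 × 978.67 ≈ 1250.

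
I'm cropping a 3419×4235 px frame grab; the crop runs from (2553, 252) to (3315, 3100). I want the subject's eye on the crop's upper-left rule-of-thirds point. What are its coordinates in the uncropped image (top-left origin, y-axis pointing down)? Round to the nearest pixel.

x = 2807 px, y = 1201 px

Crop width = 3315 − 2553 = 762 px; one third is 254.00 px.
Crop height = 3100 − 252 = 2848 px; one third is 949.33 px.
The upper-left point is one-third across and one-third down within the crop:
x = 2553 + 1 × 254.00 ≈ 2807; y = 252 + 1 × 949.33 ≈ 1201.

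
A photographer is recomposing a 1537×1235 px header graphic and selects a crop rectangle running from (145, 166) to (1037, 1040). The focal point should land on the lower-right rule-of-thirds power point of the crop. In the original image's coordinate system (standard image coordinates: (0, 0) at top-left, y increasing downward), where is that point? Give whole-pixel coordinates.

x = 740 px, y = 749 px

Crop width = 1037 − 145 = 892 px; one third is 297.33 px.
Crop height = 1040 − 166 = 874 px; one third is 291.33 px.
The lower-right point is two-thirds across and two-thirds down within the crop:
x = 145 + 2 × 297.33 ≈ 740; y = 166 + 2 × 291.33 ≈ 749.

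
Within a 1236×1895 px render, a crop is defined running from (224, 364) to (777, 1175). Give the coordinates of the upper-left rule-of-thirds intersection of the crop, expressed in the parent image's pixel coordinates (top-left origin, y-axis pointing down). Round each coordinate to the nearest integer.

Crop width = 777 − 224 = 553 px; one third is 184.33 px.
Crop height = 1175 − 364 = 811 px; one third is 270.33 px.
The upper-left point is one-third across and one-third down within the crop:
x = 224 + 1 × 184.33 ≈ 408; y = 364 + 1 × 270.33 ≈ 634.

(408, 634)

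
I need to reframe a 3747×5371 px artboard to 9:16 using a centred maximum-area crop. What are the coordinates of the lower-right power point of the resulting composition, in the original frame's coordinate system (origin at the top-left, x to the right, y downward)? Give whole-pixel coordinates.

(2377, 3581)

3747/5371 > 9/16, so the 9:16 crop keeps the full height 5371 and trims width to 5371 × 9/16 = 3021.19 px.
Left offset = (3747 − 3021.19)/2 = 362.91 px; top offset = 0.
Lower-right is two-thirds across and two-thirds down within the crop:
x = 362.91 + 2 × 3021.19/3 ≈ 2377; y = 0.00 + 2 × 5371.00/3 ≈ 3581.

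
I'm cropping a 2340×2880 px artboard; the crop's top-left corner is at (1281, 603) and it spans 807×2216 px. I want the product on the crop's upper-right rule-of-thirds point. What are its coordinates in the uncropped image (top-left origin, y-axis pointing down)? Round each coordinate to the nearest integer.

x = 1819 px, y = 1342 px

One third of the crop width 807 is 269.00 px.
One third of the crop height 2216 is 738.67 px.
The upper-right point is two-thirds across and one-third down within the crop:
x = 1281 + 2 × 269.00 ≈ 1819; y = 603 + 1 × 738.67 ≈ 1342.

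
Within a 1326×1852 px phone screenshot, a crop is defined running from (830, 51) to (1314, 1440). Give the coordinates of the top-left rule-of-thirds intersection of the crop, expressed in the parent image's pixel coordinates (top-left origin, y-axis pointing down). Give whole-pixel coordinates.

Crop width = 1314 − 830 = 484 px; one third is 161.33 px.
Crop height = 1440 − 51 = 1389 px; one third is 463.00 px.
The top-left point is one-third across and one-third down within the crop:
x = 830 + 1 × 161.33 ≈ 991; y = 51 + 1 × 463.00 ≈ 514.

(991, 514)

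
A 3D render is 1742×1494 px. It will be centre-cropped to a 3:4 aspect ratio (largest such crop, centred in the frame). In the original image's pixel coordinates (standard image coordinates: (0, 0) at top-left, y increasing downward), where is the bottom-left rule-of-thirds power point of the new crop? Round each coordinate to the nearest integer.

(684, 996)

1742/1494 > 3/4, so the 3:4 crop keeps the full height 1494 and trims width to 1494 × 3/4 = 1120.50 px.
Left offset = (1742 − 1120.50)/2 = 310.75 px; top offset = 0.
Bottom-left is one-third across and two-thirds down within the crop:
x = 310.75 + 1 × 1120.50/3 ≈ 684; y = 0.00 + 2 × 1494.00/3 ≈ 996.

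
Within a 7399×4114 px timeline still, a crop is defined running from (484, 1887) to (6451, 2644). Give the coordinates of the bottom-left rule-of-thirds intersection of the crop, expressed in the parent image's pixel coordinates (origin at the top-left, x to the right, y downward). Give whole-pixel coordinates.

x = 2473 px, y = 2392 px

Crop width = 6451 − 484 = 5967 px; one third is 1989.00 px.
Crop height = 2644 − 1887 = 757 px; one third is 252.33 px.
The bottom-left point is one-third across and two-thirds down within the crop:
x = 484 + 1 × 1989.00 ≈ 2473; y = 1887 + 2 × 252.33 ≈ 2392.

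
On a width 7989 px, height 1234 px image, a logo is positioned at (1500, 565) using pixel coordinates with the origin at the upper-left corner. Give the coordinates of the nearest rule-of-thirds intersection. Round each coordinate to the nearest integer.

x = 2663 px, y = 411 px

Third lines: x ∈ {2663, 5326}, y ∈ {411, 823}.
1500 is closer to x = 2663; 565 is closer to y = 411.
So the nearest intersection is the upper-left power point.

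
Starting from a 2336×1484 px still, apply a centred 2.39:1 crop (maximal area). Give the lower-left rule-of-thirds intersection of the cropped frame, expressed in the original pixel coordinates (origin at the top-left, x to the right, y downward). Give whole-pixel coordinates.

2336/1484 < 2.39/1, so the 2.39:1 crop keeps the full width 2336 and trims height to 2336 × 1/2.39 = 977.41 px.
Top offset = (1484 − 977.41)/2 = 253.30 px; left offset = 0.
Lower-left is one-third across and two-thirds down within the crop:
x = 0.00 + 1 × 2336.00/3 ≈ 779; y = 253.30 + 2 × 977.41/3 ≈ 905.

(779, 905)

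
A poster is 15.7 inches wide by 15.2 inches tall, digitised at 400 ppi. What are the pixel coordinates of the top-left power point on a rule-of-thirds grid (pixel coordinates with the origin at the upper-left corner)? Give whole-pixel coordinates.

In pixels the canvas is 15.7 × 400 = 6280 wide and 15.2 × 400 = 6080 tall.
The top-left point is one-third across and one-third down:
x = 1 × 6280/3 ≈ 2093; y = 1 × 6080/3 ≈ 2027.

(2093, 2027)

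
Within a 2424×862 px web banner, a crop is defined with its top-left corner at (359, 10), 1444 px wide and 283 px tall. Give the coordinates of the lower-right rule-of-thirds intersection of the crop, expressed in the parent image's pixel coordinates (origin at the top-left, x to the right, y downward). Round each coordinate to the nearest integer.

One third of the crop width 1444 is 481.33 px.
One third of the crop height 283 is 94.33 px.
The lower-right point is two-thirds across and two-thirds down within the crop:
x = 359 + 2 × 481.33 ≈ 1322; y = 10 + 2 × 94.33 ≈ 199.

x = 1322 px, y = 199 px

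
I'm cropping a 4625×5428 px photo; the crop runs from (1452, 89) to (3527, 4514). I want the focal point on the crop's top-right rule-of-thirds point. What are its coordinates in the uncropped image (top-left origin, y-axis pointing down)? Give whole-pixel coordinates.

x = 2835 px, y = 1564 px

Crop width = 3527 − 1452 = 2075 px; one third is 691.67 px.
Crop height = 4514 − 89 = 4425 px; one third is 1475.00 px.
The top-right point is two-thirds across and one-third down within the crop:
x = 1452 + 2 × 691.67 ≈ 2835; y = 89 + 1 × 1475.00 ≈ 1564.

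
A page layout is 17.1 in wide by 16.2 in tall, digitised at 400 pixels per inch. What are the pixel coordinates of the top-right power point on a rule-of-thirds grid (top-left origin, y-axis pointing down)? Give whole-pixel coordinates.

In pixels the canvas is 17.1 × 400 = 6840 wide and 16.2 × 400 = 6480 tall.
The top-right point is two-thirds across and one-third down:
x = 2 × 6840/3 ≈ 4560; y = 1 × 6480/3 ≈ 2160.

(4560, 2160)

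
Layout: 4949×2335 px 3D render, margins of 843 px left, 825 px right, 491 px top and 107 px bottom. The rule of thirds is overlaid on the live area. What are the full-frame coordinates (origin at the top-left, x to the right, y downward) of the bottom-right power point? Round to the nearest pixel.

x = 3030 px, y = 1649 px

Content width = 4949 − 843 − 825 = 3281 px; content height = 2335 − 491 − 107 = 1737 px.
Bottom-right is two-thirds across and two-thirds down within the live area.
x = 843 + 2 × 3281/3 = 843 + 2187.33 ≈ 3030
y = 491 + 2 × 1737/3 = 491 + 1158.00 ≈ 1649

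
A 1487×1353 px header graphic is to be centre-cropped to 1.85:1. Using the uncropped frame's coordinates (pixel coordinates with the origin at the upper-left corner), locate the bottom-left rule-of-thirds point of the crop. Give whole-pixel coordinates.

1487/1353 < 1.85/1, so the 1.85:1 crop keeps the full width 1487 and trims height to 1487 × 1/1.85 = 803.78 px.
Top offset = (1353 − 803.78)/2 = 274.61 px; left offset = 0.
Bottom-left is one-third across and two-thirds down within the crop:
x = 0.00 + 1 × 1487.00/3 ≈ 496; y = 274.61 + 2 × 803.78/3 ≈ 810.

x = 496 px, y = 810 px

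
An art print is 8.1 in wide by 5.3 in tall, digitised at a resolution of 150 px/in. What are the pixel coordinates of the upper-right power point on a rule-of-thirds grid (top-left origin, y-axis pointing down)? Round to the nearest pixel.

In pixels the canvas is 8.1 × 150 = 1215 wide and 5.3 × 150 = 795 tall.
The upper-right point is two-thirds across and one-third down:
x = 2 × 1215/3 ≈ 810; y = 1 × 795/3 ≈ 265.

x = 810 px, y = 265 px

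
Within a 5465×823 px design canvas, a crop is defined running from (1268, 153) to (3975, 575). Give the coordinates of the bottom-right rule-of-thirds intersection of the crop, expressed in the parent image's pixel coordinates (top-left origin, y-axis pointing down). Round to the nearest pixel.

(3073, 434)

Crop width = 3975 − 1268 = 2707 px; one third is 902.33 px.
Crop height = 575 − 153 = 422 px; one third is 140.67 px.
The bottom-right point is two-thirds across and two-thirds down within the crop:
x = 1268 + 2 × 902.33 ≈ 3073; y = 153 + 2 × 140.67 ≈ 434.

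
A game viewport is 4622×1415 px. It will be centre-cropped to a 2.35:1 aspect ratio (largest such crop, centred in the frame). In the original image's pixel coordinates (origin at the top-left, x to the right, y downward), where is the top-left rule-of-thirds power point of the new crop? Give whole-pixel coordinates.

(1757, 472)

4622/1415 > 2.35/1, so the 2.35:1 crop keeps the full height 1415 and trims width to 1415 × 2.35/1 = 3325.25 px.
Left offset = (4622 − 3325.25)/2 = 648.38 px; top offset = 0.
Top-left is one-third across and one-third down within the crop:
x = 648.38 + 1 × 3325.25/3 ≈ 1757; y = 0.00 + 1 × 1415.00/3 ≈ 472.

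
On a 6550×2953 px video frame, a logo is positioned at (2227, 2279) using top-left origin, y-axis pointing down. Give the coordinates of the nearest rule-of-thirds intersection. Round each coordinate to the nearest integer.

Third lines: x ∈ {2183, 4367}, y ∈ {984, 1969}.
2227 is closer to x = 2183; 2279 is closer to y = 1969.
So the nearest intersection is the lower-left power point.

(2183, 1969)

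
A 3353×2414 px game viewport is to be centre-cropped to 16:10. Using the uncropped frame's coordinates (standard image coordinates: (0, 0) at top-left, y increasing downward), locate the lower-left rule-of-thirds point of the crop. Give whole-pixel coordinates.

x = 1118 px, y = 1556 px

3353/2414 < 16/10, so the 16:10 crop keeps the full width 3353 and trims height to 3353 × 10/16 = 2095.62 px.
Top offset = (2414 − 2095.62)/2 = 159.19 px; left offset = 0.
Lower-left is one-third across and two-thirds down within the crop:
x = 0.00 + 1 × 3353.00/3 ≈ 1118; y = 159.19 + 2 × 2095.62/3 ≈ 1556.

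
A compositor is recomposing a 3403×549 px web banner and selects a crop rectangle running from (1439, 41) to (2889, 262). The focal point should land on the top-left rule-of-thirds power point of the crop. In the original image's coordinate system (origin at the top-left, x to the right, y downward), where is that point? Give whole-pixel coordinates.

x = 1922 px, y = 115 px

Crop width = 2889 − 1439 = 1450 px; one third is 483.33 px.
Crop height = 262 − 41 = 221 px; one third is 73.67 px.
The top-left point is one-third across and one-third down within the crop:
x = 1439 + 1 × 483.33 ≈ 1922; y = 41 + 1 × 73.67 ≈ 115.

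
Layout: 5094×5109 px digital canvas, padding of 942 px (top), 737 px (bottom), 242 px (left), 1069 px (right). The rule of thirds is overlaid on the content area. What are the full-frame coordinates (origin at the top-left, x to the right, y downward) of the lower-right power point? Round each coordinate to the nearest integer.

x = 2764 px, y = 3229 px

Content width = 5094 − 242 − 1069 = 3783 px; content height = 5109 − 942 − 737 = 3430 px.
Lower-right is two-thirds across and two-thirds down within the content area.
x = 242 + 2 × 3783/3 = 242 + 2522.00 ≈ 2764
y = 942 + 2 × 3430/3 = 942 + 2286.67 ≈ 3229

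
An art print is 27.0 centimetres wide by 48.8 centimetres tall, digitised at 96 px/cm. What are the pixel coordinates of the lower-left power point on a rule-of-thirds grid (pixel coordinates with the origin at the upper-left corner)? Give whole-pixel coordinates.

x = 864 px, y = 3123 px

In pixels the canvas is 27.0 × 96 = 2592 wide and 48.8 × 96 = 4684.8 tall.
The lower-left point is one-third across and two-thirds down:
x = 1 × 2592/3 ≈ 864; y = 2 × 4684.8/3 ≈ 3123.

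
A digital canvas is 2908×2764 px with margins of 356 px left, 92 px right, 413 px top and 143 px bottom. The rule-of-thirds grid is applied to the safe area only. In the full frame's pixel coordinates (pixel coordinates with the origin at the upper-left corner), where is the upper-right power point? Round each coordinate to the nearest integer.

(1996, 1149)

Content width = 2908 − 356 − 92 = 2460 px; content height = 2764 − 413 − 143 = 2208 px.
Upper-right is two-thirds across and one-third down within the safe area.
x = 356 + 2 × 2460/3 = 356 + 1640.00 ≈ 1996
y = 413 + 1 × 2208/3 = 413 + 736.00 ≈ 1149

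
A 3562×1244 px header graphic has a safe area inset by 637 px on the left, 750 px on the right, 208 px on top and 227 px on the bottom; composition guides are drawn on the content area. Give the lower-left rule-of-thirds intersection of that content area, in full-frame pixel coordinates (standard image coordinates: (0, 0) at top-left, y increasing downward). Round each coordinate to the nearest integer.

Content width = 3562 − 637 − 750 = 2175 px; content height = 1244 − 208 − 227 = 809 px.
Lower-left is one-third across and two-thirds down within the content area.
x = 637 + 1 × 2175/3 = 637 + 725.00 ≈ 1362
y = 208 + 2 × 809/3 = 208 + 539.33 ≈ 747

(1362, 747)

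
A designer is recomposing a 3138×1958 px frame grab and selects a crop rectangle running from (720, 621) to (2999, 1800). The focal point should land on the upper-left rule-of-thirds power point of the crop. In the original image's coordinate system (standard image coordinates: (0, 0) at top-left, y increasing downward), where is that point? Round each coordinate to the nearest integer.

x = 1480 px, y = 1014 px

Crop width = 2999 − 720 = 2279 px; one third is 759.67 px.
Crop height = 1800 − 621 = 1179 px; one third is 393.00 px.
The upper-left point is one-third across and one-third down within the crop:
x = 720 + 1 × 759.67 ≈ 1480; y = 621 + 1 × 393.00 ≈ 1014.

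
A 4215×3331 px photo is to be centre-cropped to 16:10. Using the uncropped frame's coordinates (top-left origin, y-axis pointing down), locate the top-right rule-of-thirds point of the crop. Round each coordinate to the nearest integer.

4215/3331 < 16/10, so the 16:10 crop keeps the full width 4215 and trims height to 4215 × 10/16 = 2634.38 px.
Top offset = (3331 − 2634.38)/2 = 348.31 px; left offset = 0.
Top-right is two-thirds across and one-third down within the crop:
x = 0.00 + 2 × 4215.00/3 ≈ 2810; y = 348.31 + 1 × 2634.38/3 ≈ 1226.

(2810, 1226)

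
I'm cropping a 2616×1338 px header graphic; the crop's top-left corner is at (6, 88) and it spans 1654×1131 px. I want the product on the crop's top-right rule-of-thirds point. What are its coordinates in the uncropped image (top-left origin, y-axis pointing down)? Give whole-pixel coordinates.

x = 1109 px, y = 465 px

One third of the crop width 1654 is 551.33 px.
One third of the crop height 1131 is 377.00 px.
The top-right point is two-thirds across and one-third down within the crop:
x = 6 + 2 × 551.33 ≈ 1109; y = 88 + 1 × 377.00 ≈ 465.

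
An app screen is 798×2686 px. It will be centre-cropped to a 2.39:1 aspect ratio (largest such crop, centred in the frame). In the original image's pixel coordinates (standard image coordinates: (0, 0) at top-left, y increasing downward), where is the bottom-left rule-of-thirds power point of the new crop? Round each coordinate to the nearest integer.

(266, 1399)

798/2686 < 2.39/1, so the 2.39:1 crop keeps the full width 798 and trims height to 798 × 1/2.39 = 333.89 px.
Top offset = (2686 − 333.89)/2 = 1176.05 px; left offset = 0.
Bottom-left is one-third across and two-thirds down within the crop:
x = 0.00 + 1 × 798.00/3 ≈ 266; y = 1176.05 + 2 × 333.89/3 ≈ 1399.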